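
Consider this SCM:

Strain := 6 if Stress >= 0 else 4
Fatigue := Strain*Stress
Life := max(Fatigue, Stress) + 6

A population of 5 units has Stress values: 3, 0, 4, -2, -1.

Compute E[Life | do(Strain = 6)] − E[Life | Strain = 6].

Under do(Strain=6), Strain's equation is replaced by Strain=6 for every unit. Per-unit Life: 24, 6, 30, 4, 5. Mean = 13.8.
Observing Strain=6 restricts to units where Strain's equation naturally yields 6: Stress ∈ {3, 0, 4}. In that subpopulation Life = 24, 6, 30, mean 20.
Difference = 13.8 − 20 = -6.2.

-6.2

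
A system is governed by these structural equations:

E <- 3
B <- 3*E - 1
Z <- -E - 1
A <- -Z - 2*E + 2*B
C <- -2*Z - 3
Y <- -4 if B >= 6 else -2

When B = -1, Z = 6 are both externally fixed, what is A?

-14

Setting B = -1, Z = 6 by intervention discards those variables' equations.
A = -Z - 2*E + 2*B  [with Z=6, E=3, B=-1]  = -14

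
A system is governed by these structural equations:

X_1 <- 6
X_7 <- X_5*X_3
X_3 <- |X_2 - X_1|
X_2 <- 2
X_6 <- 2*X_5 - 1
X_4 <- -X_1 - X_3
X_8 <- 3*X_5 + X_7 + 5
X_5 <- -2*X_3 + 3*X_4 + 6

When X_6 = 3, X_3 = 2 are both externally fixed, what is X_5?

-22

Under do(X_6 = 3, X_3 = 2), each intervened variable's structural equation is replaced by its fixed value.
X_4 = -X_1 - X_3  [with X_1=6, X_3=2]  = -8
X_5 = -2*X_3 + 3*X_4 + 6  [with X_3=2, X_4=-8]  = -22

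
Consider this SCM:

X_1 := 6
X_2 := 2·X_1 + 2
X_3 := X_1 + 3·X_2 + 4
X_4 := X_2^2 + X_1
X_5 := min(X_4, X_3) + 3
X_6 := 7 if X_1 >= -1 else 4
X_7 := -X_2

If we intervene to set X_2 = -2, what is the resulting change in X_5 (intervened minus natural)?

do(X_2=-2) replaces the equation X_2 := 2·X_1 + 2 with the constant X_2 = -2.
X_3 = X_1 + 3·X_2 + 4  [with X_1=6, X_2=-2]  = 4
X_4 = X_2^2 + X_1  [with X_2=-2, X_1=6]  = 10
X_5 = min(X_4, X_3) + 3  [with X_4=10, X_3=4]  = 7
Without intervention: X_2 = 2·X_1 + 2  [with X_1=6]  = 14; X_3 = X_1 + 3·X_2 + 4  [with X_1=6, X_2=14]  = 52; X_4 = X_2^2 + X_1  [with X_2=14, X_1=6]  = 202; X_5 = min(X_4, X_3) + 3  [with X_4=202, X_3=52]  = 55.
Change = 7 − 55 = -48.

-48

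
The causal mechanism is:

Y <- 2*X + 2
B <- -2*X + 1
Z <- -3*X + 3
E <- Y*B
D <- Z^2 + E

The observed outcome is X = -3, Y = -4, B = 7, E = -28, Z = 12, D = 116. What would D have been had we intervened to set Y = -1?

137

Under do(Y=-1), the mechanism Y <- 2*X + 2 is discarded; Y is fixed at -1.
B = -2*X + 1  [with X=-3]  = 7
E = Y*B  [with Y=-1, B=7]  = -7
Z = -3*X + 3  [with X=-3]  = 12
D = Z^2 + E  [with Z=12, E=-7]  = 137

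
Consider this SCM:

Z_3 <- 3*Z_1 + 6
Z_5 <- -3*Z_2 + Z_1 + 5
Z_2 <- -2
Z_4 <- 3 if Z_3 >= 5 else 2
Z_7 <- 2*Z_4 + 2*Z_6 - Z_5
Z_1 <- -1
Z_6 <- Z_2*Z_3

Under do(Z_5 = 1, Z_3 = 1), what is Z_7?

-1

The joint intervention fixes Z_5 = 1, Z_3 = 1, removing each variable's own equation.
Z_4 = 3 if Z_3 >= 5 else 2  [with Z_3=1]  = 2
Z_6 = Z_2*Z_3  [with Z_2=-2, Z_3=1]  = -2
Z_7 = 2*Z_4 + 2*Z_6 - Z_5  [with Z_4=2, Z_6=-2, Z_5=1]  = -1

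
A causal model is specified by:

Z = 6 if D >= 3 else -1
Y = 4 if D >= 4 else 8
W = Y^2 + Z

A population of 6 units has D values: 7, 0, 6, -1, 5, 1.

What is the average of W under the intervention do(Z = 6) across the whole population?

46

Every unit gets Z=6 under the intervention. W values become 22, 70, 22, 70, 22, 70; E[W|do(Z=6)] = 46.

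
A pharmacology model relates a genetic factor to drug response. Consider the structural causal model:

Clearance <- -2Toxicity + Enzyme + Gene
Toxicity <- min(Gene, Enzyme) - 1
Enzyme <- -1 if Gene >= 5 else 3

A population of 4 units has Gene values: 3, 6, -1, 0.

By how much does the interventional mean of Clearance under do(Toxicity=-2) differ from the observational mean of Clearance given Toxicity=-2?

The intervention sets Toxicity=-2 in all 4 units regardless of Gene. Recomputing Clearance per unit gives 10, 9, 6, 7; average 8.
Conditioning on Toxicity=-2 selects the 2 unit(s) with Gene ∈ {6, -1}. Their Clearance values: 9, 6. Mean = 7.5.
Difference = 8 − 7.5 = 0.5.

0.5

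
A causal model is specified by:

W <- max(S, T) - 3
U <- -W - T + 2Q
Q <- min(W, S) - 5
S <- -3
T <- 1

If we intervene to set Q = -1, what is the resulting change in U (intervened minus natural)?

Intervening sets Q = -1 and removes its equation (Q <- min(W, S) - 5).
W = max(S, T) - 3  [with S=-3, T=1]  = -2
U = -W - T + 2Q  [with W=-2, T=1, Q=-1]  = -1
Without intervention: W = max(S, T) - 3  [with S=-3, T=1]  = -2; Q = min(W, S) - 5  [with W=-2, S=-3]  = -8; U = -W - T + 2Q  [with W=-2, T=1, Q=-8]  = -15.
Change = -1 − (-15) = 14.

14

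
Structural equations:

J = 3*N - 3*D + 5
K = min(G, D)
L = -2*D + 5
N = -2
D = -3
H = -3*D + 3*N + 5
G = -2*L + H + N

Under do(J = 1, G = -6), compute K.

Setting J = 1, G = -6 by intervention discards those variables' equations.
K = min(G, D)  [with G=-6, D=-3]  = -6

-6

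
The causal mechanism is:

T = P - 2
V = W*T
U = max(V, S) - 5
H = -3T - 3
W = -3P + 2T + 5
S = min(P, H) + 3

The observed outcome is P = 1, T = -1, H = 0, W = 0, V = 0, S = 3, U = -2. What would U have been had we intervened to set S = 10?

Intervening sets S = 10 and removes its equation (S = min(P, H) + 3).
T = P - 2  [with P=1]  = -1
W = -3P + 2T + 5  [with P=1, T=-1]  = 0
V = W*T  [with W=0, T=-1]  = 0
U = max(V, S) - 5  [with V=0, S=10]  = 5

5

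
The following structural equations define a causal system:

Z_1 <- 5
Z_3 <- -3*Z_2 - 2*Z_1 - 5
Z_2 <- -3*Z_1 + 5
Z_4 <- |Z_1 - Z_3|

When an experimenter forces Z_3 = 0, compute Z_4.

The intervention breaks the incoming arrows to Z_3: Z_3 <- -3*Z_2 - 2*Z_1 - 5 no longer applies, and Z_3 = 0.
Z_4 = |Z_1 - Z_3|  [with Z_1=5, Z_3=0]  = 5

5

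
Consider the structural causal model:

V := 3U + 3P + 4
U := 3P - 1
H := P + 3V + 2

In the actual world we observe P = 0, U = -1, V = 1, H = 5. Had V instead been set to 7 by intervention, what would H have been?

The intervention breaks the incoming arrows to V: V := 3U + 3P + 4 no longer applies, and V = 7.
H = P + 3V + 2  [with P=0, V=7]  = 23

23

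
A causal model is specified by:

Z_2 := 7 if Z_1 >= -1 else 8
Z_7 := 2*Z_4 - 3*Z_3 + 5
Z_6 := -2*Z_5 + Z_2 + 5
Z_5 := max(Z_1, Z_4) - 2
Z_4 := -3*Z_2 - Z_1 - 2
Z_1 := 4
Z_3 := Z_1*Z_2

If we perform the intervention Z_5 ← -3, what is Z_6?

The intervention breaks the incoming arrows to Z_5: Z_5 := max(Z_1, Z_4) - 2 no longer applies, and Z_5 = -3.
Z_2 = 7 if Z_1 >= -1 else 8  [with Z_1=4]  = 7
Z_6 = -2*Z_5 + Z_2 + 5  [with Z_5=-3, Z_2=7]  = 18

18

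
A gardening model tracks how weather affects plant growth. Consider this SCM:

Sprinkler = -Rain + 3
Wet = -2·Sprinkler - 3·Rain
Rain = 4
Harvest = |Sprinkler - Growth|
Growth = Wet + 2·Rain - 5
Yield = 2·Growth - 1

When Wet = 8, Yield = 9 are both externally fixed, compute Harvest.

12

Setting Wet = 8, Yield = 9 by intervention discards those variables' equations.
Sprinkler = -Rain + 3  [with Rain=4]  = -1
Growth = Wet + 2·Rain - 5  [with Wet=8, Rain=4]  = 11
Harvest = |Sprinkler - Growth|  [with Sprinkler=-1, Growth=11]  = 12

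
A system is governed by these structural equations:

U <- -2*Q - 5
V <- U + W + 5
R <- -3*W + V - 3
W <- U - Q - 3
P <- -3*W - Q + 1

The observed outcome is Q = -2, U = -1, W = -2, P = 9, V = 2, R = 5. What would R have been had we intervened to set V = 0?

3

The intervention breaks the incoming arrows to V: V <- U + W + 5 no longer applies, and V = 0.
U = -2*Q - 5  [with Q=-2]  = -1
W = U - Q - 3  [with U=-1, Q=-2]  = -2
R = -3*W + V - 3  [with W=-2, V=0]  = 3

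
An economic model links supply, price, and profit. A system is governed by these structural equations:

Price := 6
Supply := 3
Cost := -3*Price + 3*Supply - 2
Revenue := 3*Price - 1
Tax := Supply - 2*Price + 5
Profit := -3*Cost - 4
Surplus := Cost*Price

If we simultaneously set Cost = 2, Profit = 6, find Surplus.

Under do(Cost = 2, Profit = 6), each intervened variable's structural equation is replaced by its fixed value.
Surplus = Cost*Price  [with Cost=2, Price=6]  = 12

12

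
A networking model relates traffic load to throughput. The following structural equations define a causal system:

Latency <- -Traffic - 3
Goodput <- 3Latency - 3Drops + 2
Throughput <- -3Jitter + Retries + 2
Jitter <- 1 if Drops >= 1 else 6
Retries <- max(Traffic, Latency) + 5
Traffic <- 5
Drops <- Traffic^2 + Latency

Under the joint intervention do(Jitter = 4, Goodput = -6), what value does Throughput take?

Under do(Jitter = 4, Goodput = -6), each intervened variable's structural equation is replaced by its fixed value.
Latency = -Traffic - 3  [with Traffic=5]  = -8
Retries = max(Traffic, Latency) + 5  [with Traffic=5, Latency=-8]  = 10
Throughput = -3Jitter + Retries + 2  [with Jitter=4, Retries=10]  = 0

0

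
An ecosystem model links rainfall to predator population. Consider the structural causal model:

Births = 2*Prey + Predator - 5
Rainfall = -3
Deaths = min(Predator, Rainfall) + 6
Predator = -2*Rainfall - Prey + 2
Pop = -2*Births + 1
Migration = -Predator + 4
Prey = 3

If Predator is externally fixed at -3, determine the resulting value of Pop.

5

The intervention breaks the incoming arrows to Predator: Predator = -2*Rainfall - Prey + 2 no longer applies, and Predator = -3.
Births = 2*Prey + Predator - 5  [with Prey=3, Predator=-3]  = -2
Pop = -2*Births + 1  [with Births=-2]  = 5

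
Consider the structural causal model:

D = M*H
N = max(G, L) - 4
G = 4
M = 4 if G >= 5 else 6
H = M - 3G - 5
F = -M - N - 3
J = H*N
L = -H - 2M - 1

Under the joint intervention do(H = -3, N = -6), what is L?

Setting H = -3, N = -6 by intervention discards those variables' equations.
M = 4 if G >= 5 else 6  [with G=4]  = 6
L = -H - 2M - 1  [with H=-3, M=6]  = -10

-10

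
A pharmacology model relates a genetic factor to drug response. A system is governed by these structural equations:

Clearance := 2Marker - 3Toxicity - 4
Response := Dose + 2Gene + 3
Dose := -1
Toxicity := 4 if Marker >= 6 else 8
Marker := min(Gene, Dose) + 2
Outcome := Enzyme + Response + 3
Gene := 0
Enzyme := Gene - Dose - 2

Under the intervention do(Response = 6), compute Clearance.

-26

Under do(Response=6), the mechanism Response := Dose + 2Gene + 3 is discarded; Response is fixed at 6.
Since Clearance is not a descendant of the intervened variable, it is unaffected.
Marker = min(Gene, Dose) + 2  [with Gene=0, Dose=-1]  = 1
Toxicity = 4 if Marker >= 6 else 8  [with Marker=1]  = 8
Clearance = 2Marker - 3Toxicity - 4  [with Marker=1, Toxicity=8]  = -26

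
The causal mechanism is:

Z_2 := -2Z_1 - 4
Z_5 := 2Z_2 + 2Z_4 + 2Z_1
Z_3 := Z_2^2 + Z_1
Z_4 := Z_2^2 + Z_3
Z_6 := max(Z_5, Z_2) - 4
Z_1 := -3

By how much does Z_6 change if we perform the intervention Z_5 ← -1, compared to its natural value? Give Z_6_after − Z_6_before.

The intervention breaks the incoming arrows to Z_5: Z_5 := 2Z_2 + 2Z_4 + 2Z_1 no longer applies, and Z_5 = -1.
Z_2 = -2Z_1 - 4  [with Z_1=-3]  = 2
Z_6 = max(Z_5, Z_2) - 4  [with Z_5=-1, Z_2=2]  = -2
Without intervention: Z_2 = -2Z_1 - 4  [with Z_1=-3]  = 2; Z_3 = Z_2^2 + Z_1  [with Z_2=2, Z_1=-3]  = 1; Z_4 = Z_2^2 + Z_3  [with Z_2=2, Z_3=1]  = 5; Z_5 = 2Z_2 + 2Z_4 + 2Z_1  [with Z_2=2, Z_4=5, Z_1=-3]  = 8; Z_6 = max(Z_5, Z_2) - 4  [with Z_5=8, Z_2=2]  = 4.
Change = -2 − 4 = -6.

-6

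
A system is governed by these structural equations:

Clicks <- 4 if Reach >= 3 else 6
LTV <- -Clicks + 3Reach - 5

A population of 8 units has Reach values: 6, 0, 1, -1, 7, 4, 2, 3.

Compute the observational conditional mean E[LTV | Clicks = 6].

-9.5

Conditioning on Clicks=6 selects the 4 unit(s) with Reach ∈ {0, 1, -1, 2}. Their LTV values: -11, -8, -14, -5. Mean = -9.5.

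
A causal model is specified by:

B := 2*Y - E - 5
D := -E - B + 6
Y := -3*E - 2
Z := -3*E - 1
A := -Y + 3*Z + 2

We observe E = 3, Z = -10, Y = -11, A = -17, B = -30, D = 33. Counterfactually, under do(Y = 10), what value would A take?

The intervention breaks the incoming arrows to Y: Y := -3*E - 2 no longer applies, and Y = 10.
Z = -3*E - 1  [with E=3]  = -10
A = -Y + 3*Z + 2  [with Y=10, Z=-10]  = -38

-38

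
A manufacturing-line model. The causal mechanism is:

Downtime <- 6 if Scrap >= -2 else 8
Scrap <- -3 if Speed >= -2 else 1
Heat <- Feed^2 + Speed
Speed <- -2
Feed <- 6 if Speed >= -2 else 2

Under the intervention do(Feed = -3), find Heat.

7

The intervention breaks the incoming arrows to Feed: Feed <- 6 if Speed >= -2 else 2 no longer applies, and Feed = -3.
Heat = Feed^2 + Speed  [with Feed=-3, Speed=-2]  = 7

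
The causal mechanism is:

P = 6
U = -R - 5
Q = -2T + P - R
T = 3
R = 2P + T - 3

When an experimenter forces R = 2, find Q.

-2

The intervention breaks the incoming arrows to R: R = 2P + T - 3 no longer applies, and R = 2.
Q = -2T + P - R  [with T=3, P=6, R=2]  = -2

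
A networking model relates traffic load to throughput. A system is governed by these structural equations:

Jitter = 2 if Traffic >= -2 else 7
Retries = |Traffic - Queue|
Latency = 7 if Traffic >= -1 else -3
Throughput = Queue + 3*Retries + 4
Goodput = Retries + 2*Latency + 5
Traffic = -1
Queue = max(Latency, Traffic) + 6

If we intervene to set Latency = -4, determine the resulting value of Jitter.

2

do(Latency=-4) replaces the equation Latency = 7 if Traffic >= -1 else -3 with the constant Latency = -4.
Since Jitter is not a descendant of the intervened variable, it is unaffected.
Jitter = 2 if Traffic >= -2 else 7  [with Traffic=-1]  = 2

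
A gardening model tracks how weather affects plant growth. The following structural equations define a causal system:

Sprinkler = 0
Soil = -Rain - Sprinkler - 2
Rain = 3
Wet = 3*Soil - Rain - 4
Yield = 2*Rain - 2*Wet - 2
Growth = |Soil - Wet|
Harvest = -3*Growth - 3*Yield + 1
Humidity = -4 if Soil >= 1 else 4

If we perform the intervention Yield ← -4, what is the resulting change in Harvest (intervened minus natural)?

do(Yield=-4) replaces the equation Yield = 2*Rain - 2*Wet - 2 with the constant Yield = -4.
Soil = -Rain - Sprinkler - 2  [with Rain=3, Sprinkler=0]  = -5
Wet = 3*Soil - Rain - 4  [with Soil=-5, Rain=3]  = -22
Growth = |Soil - Wet|  [with Soil=-5, Wet=-22]  = 17
Harvest = -3*Growth - 3*Yield + 1  [with Growth=17, Yield=-4]  = -38
Without intervention: Soil = -Rain - Sprinkler - 2  [with Rain=3, Sprinkler=0]  = -5; Wet = 3*Soil - Rain - 4  [with Soil=-5, Rain=3]  = -22; Growth = |Soil - Wet|  [with Soil=-5, Wet=-22]  = 17; Yield = 2*Rain - 2*Wet - 2  [with Rain=3, Wet=-22]  = 48; Harvest = -3*Growth - 3*Yield + 1  [with Growth=17, Yield=48]  = -194.
Change = -38 − (-194) = 156.

156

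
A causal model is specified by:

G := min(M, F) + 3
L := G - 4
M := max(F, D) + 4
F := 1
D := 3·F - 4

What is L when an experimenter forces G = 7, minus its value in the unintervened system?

Intervening sets G = 7 and removes its equation (G := min(M, F) + 3).
L = G - 4  [with G=7]  = 3
Without intervention: D = 3·F - 4  [with F=1]  = -1; M = max(F, D) + 4  [with F=1, D=-1]  = 5; G = min(M, F) + 3  [with M=5, F=1]  = 4; L = G - 4  [with G=4]  = 0.
Change = 3 − 0 = 3.

3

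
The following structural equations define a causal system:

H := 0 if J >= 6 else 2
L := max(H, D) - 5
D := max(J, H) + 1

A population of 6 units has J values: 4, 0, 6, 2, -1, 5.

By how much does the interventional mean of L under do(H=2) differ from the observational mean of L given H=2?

The intervention sets H=2 in all 6 units regardless of J. Recomputing L per unit gives 0, -2, 2, -2, -2, 1; average -0.5.
Observing H=2 restricts to units where H's equation naturally yields 2: J ∈ {4, 0, 2, -1, 5}. In that subpopulation L = 0, -2, -2, -2, 1, mean -1.
Difference = -0.5 − (-1) = 0.5.

0.5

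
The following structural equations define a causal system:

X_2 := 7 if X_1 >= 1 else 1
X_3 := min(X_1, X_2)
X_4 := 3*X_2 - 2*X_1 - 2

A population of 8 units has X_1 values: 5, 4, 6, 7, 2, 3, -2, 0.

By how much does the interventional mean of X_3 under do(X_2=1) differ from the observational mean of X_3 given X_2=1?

1.5

Every unit gets X_2=1 under the intervention. X_3 values become 1, 1, 1, 1, 1, 1, -2, 0; E[X_3|do(X_2=1)] = 0.5.
Conditioning on X_2=1 selects the 2 unit(s) with X_1 ∈ {-2, 0}. Their X_3 values: -2, 0. Mean = -1.
Difference = 0.5 − (-1) = 1.5.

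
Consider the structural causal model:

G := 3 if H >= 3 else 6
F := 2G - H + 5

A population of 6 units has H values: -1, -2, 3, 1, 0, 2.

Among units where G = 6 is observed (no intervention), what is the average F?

17

Observing G=6 restricts to units where G's equation naturally yields 6: H ∈ {-1, -2, 1, 0, 2}. In that subpopulation F = 18, 19, 16, 17, 15, mean 17.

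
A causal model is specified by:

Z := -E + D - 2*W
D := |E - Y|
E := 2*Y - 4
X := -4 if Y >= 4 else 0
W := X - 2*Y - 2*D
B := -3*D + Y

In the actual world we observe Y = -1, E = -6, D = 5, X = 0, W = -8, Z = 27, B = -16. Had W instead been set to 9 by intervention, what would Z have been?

-7

The intervention breaks the incoming arrows to W: W := X - 2*Y - 2*D no longer applies, and W = 9.
E = 2*Y - 4  [with Y=-1]  = -6
D = |E - Y|  [with E=-6, Y=-1]  = 5
Z = -E + D - 2*W  [with E=-6, D=5, W=9]  = -7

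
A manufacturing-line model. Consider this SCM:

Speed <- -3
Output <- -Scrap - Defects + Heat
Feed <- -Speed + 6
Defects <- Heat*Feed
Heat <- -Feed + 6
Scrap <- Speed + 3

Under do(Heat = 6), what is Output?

The intervention breaks the incoming arrows to Heat: Heat <- -Feed + 6 no longer applies, and Heat = 6.
Feed = -Speed + 6  [with Speed=-3]  = 9
Defects = Heat*Feed  [with Heat=6, Feed=9]  = 54
Scrap = Speed + 3  [with Speed=-3]  = 0
Output = -Scrap - Defects + Heat  [with Scrap=0, Defects=54, Heat=6]  = -48

-48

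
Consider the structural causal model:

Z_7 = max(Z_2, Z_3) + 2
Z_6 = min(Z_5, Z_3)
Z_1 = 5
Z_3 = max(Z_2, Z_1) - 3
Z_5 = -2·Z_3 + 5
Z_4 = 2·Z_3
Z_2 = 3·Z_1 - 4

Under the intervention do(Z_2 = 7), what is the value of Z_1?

5

Under do(Z_2=7), the mechanism Z_2 = 3·Z_1 - 4 is discarded; Z_2 is fixed at 7.
Z_1 is not downstream of the intervention, so its value is determined by the original equations.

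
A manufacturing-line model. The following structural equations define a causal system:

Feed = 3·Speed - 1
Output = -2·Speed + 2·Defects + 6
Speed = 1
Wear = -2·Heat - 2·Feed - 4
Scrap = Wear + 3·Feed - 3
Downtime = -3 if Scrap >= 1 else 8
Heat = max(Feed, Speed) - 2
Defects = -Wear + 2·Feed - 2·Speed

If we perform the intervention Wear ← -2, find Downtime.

do(Wear=-2) replaces the equation Wear = -2·Heat - 2·Feed - 4 with the constant Wear = -2.
Feed = 3·Speed - 1  [with Speed=1]  = 2
Scrap = Wear + 3·Feed - 3  [with Wear=-2, Feed=2]  = 1
Downtime = -3 if Scrap >= 1 else 8  [with Scrap=1]  = -3

-3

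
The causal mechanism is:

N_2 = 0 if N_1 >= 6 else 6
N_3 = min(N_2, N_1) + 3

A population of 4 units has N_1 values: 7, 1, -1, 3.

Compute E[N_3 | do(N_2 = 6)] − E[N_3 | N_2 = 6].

1.25

Under do(N_2=6), N_2's equation is replaced by N_2=6 for every unit. Per-unit N_3: 9, 4, 2, 6. Mean = 5.25.
E[N_3|N_2=6] averages over only the 3 units with N_2=6 (N_1 = 1, -1, 3): N_3 = 4, 2, 6, mean 4.
Difference = 5.25 − 4 = 1.25.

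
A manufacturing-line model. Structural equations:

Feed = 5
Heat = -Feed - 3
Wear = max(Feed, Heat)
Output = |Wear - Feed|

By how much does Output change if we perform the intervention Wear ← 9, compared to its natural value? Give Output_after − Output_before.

The intervention breaks the incoming arrows to Wear: Wear = max(Feed, Heat) no longer applies, and Wear = 9.
Output = |Wear - Feed|  [with Wear=9, Feed=5]  = 4
Without intervention: Heat = -Feed - 3  [with Feed=5]  = -8; Wear = max(Feed, Heat)  [with Feed=5, Heat=-8]  = 5; Output = |Wear - Feed|  [with Wear=5, Feed=5]  = 0.
Change = 4 − 0 = 4.

4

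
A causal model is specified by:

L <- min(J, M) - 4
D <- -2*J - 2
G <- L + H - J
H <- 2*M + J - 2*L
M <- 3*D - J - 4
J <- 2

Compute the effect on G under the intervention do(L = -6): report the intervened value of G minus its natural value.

Under do(L=-6), the mechanism L <- min(J, M) - 4 is discarded; L is fixed at -6.
D = -2*J - 2  [with J=2]  = -6
M = 3*D - J - 4  [with D=-6, J=2]  = -24
H = 2*M + J - 2*L  [with M=-24, J=2, L=-6]  = -34
G = L + H - J  [with L=-6, H=-34, J=2]  = -42
Without intervention: D = -2*J - 2  [with J=2]  = -6; M = 3*D - J - 4  [with D=-6, J=2]  = -24; L = min(J, M) - 4  [with J=2, M=-24]  = -28; H = 2*M + J - 2*L  [with M=-24, J=2, L=-28]  = 10; G = L + H - J  [with L=-28, H=10, J=2]  = -20.
Change = -42 − (-20) = -22.

-22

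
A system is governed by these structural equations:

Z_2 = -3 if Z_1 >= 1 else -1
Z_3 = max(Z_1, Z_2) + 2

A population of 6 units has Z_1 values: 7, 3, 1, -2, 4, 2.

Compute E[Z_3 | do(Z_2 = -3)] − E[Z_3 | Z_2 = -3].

The intervention sets Z_2=-3 in all 6 units regardless of Z_1. Recomputing Z_3 per unit gives 9, 5, 3, 0, 6, 4; average 4.5.
Conditioning on Z_2=-3 selects the 5 unit(s) with Z_1 ∈ {7, 3, 1, 4, 2}. Their Z_3 values: 9, 5, 3, 6, 4. Mean = 5.4.
Difference = 4.5 − 5.4 = -0.9.

-0.9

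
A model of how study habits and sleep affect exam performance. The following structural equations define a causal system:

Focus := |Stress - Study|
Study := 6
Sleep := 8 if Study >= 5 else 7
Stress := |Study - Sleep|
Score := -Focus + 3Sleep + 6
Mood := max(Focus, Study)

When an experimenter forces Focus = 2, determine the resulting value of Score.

Intervening sets Focus = 2 and removes its equation (Focus := |Stress - Study|).
Sleep = 8 if Study >= 5 else 7  [with Study=6]  = 8
Score = -Focus + 3Sleep + 6  [with Focus=2, Sleep=8]  = 28

28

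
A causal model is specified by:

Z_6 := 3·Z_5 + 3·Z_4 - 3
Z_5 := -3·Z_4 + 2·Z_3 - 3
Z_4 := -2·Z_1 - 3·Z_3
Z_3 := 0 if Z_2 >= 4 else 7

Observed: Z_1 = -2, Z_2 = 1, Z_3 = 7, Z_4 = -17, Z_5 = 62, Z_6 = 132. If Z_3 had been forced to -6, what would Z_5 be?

-81

do(Z_3=-6) replaces the equation Z_3 := 0 if Z_2 >= 4 else 7 with the constant Z_3 = -6.
Z_4 = -2·Z_1 - 3·Z_3  [with Z_1=-2, Z_3=-6]  = 22
Z_5 = -3·Z_4 + 2·Z_3 - 3  [with Z_4=22, Z_3=-6]  = -81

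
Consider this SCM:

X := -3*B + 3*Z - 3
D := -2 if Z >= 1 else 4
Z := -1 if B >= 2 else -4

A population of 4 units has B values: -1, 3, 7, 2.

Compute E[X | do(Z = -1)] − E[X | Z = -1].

do(Z=-1) breaks Z's dependence on B. With Z=-1 fixed, X across the units is -3, -15, -27, -12, mean -14.25.
E[X|Z=-1] averages over only the 3 units with Z=-1 (B = 3, 7, 2): X = -15, -27, -12, mean -18.
Difference = -14.25 − (-18) = 3.75.

3.75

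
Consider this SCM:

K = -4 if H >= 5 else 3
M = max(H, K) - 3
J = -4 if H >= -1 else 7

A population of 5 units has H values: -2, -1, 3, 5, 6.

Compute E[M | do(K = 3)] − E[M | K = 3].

1

The intervention sets K=3 in all 5 units regardless of H. Recomputing M per unit gives 0, 0, 0, 2, 3; average 1.
Conditioning on K=3 selects the 3 unit(s) with H ∈ {-2, -1, 3}. Their M values: 0, 0, 0. Mean = 0.
Difference = 1 − 0 = 1.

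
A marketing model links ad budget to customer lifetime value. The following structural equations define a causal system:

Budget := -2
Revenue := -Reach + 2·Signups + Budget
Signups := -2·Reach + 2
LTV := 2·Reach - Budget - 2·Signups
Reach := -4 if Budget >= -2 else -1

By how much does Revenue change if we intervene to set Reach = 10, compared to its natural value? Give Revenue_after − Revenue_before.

-70

Under do(Reach=10), the mechanism Reach := -4 if Budget >= -2 else -1 is discarded; Reach is fixed at 10.
Signups = -2·Reach + 2  [with Reach=10]  = -18
Revenue = -Reach + 2·Signups + Budget  [with Reach=10, Signups=-18, Budget=-2]  = -48
Without intervention: Reach = -4 if Budget >= -2 else -1  [with Budget=-2]  = -4; Signups = -2·Reach + 2  [with Reach=-4]  = 10; Revenue = -Reach + 2·Signups + Budget  [with Reach=-4, Signups=10, Budget=-2]  = 22.
Change = -48 − 22 = -70.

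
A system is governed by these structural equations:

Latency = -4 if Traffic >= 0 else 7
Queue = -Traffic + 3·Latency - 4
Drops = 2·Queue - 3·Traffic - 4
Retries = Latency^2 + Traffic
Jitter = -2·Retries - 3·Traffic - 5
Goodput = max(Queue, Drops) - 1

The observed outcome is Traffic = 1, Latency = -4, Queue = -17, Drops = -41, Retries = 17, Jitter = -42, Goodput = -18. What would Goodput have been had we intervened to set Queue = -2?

The intervention breaks the incoming arrows to Queue: Queue = -Traffic + 3·Latency - 4 no longer applies, and Queue = -2.
Drops = 2·Queue - 3·Traffic - 4  [with Queue=-2, Traffic=1]  = -11
Goodput = max(Queue, Drops) - 1  [with Queue=-2, Drops=-11]  = -3

-3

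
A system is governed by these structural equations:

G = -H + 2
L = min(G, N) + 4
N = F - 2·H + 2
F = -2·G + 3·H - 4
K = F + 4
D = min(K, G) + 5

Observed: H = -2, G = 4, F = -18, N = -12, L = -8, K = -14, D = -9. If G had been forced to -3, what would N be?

Under do(G=-3), the mechanism G = -H + 2 is discarded; G is fixed at -3.
F = -2·G + 3·H - 4  [with G=-3, H=-2]  = -4
N = F - 2·H + 2  [with F=-4, H=-2]  = 2

2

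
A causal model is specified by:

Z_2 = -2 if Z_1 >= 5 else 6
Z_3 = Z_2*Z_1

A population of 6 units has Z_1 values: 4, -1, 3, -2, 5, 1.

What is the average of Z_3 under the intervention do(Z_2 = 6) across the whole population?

Every unit gets Z_2=6 under the intervention. Z_3 values become 24, -6, 18, -12, 30, 6; E[Z_3|do(Z_2=6)] = 10.

10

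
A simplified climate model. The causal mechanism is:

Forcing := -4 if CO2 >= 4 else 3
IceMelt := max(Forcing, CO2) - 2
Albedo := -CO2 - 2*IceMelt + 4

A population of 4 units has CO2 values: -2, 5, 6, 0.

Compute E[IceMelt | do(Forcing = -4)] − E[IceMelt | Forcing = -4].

Every unit gets Forcing=-4 under the intervention. IceMelt values become -4, 3, 4, -2; E[IceMelt|do(Forcing=-4)] = 0.25.
Conditioning on Forcing=-4 selects the 2 unit(s) with CO2 ∈ {5, 6}. Their IceMelt values: 3, 4. Mean = 3.5.
Difference = 0.25 − 3.5 = -3.25.

-3.25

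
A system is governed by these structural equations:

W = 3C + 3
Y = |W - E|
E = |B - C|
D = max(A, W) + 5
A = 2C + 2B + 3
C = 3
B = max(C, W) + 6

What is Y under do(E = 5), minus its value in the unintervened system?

Intervening sets E = 5 and removes its equation (E = |B - C|).
W = 3C + 3  [with C=3]  = 12
Y = |W - E|  [with W=12, E=5]  = 7
Without intervention: W = 3C + 3  [with C=3]  = 12; B = max(C, W) + 6  [with C=3, W=12]  = 18; E = |B - C|  [with B=18, C=3]  = 15; Y = |W - E|  [with W=12, E=15]  = 3.
Change = 7 − 3 = 4.

4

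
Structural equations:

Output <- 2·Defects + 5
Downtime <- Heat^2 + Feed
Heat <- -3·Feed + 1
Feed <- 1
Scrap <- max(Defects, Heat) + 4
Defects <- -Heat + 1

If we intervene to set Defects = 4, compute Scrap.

8

The intervention breaks the incoming arrows to Defects: Defects <- -Heat + 1 no longer applies, and Defects = 4.
Heat = -3·Feed + 1  [with Feed=1]  = -2
Scrap = max(Defects, Heat) + 4  [with Defects=4, Heat=-2]  = 8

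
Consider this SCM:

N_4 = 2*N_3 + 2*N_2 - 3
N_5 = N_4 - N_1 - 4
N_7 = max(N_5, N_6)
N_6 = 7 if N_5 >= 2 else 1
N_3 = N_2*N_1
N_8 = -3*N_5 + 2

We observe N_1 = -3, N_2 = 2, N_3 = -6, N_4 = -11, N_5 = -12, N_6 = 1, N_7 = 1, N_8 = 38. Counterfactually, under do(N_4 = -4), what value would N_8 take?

do(N_4=-4) replaces the equation N_4 = 2*N_3 + 2*N_2 - 3 with the constant N_4 = -4.
N_5 = N_4 - N_1 - 4  [with N_4=-4, N_1=-3]  = -5
N_8 = -3*N_5 + 2  [with N_5=-5]  = 17

17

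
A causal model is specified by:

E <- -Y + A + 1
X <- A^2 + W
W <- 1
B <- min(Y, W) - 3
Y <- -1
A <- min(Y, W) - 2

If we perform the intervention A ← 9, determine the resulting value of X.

82

The intervention breaks the incoming arrows to A: A <- min(Y, W) - 2 no longer applies, and A = 9.
X = A^2 + W  [with A=9, W=1]  = 82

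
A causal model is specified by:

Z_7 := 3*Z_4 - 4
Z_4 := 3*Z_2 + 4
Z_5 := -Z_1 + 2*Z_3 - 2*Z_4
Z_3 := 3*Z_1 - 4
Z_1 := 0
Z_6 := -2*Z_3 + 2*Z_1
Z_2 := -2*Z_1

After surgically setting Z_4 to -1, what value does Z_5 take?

Intervening sets Z_4 = -1 and removes its equation (Z_4 := 3*Z_2 + 4).
Z_3 = 3*Z_1 - 4  [with Z_1=0]  = -4
Z_5 = -Z_1 + 2*Z_3 - 2*Z_4  [with Z_1=0, Z_3=-4, Z_4=-1]  = -6

-6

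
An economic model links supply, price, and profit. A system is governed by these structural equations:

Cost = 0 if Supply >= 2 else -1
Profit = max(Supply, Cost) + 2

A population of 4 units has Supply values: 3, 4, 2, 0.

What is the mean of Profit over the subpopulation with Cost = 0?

5

Observing Cost=0 restricts to units where Cost's equation naturally yields 0: Supply ∈ {3, 4, 2}. In that subpopulation Profit = 5, 6, 4, mean 5.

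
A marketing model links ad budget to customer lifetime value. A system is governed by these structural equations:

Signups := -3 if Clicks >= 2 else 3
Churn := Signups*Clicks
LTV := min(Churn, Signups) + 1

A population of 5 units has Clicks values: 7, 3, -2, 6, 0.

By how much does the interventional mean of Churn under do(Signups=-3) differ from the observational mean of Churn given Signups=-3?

7.6

The intervention sets Signups=-3 in all 5 units regardless of Clicks. Recomputing Churn per unit gives -21, -9, 6, -18, 0; average -8.4.
Observing Signups=-3 restricts to units where Signups's equation naturally yields -3: Clicks ∈ {7, 3, 6}. In that subpopulation Churn = -21, -9, -18, mean -16.
Difference = -8.4 − (-16) = 7.6.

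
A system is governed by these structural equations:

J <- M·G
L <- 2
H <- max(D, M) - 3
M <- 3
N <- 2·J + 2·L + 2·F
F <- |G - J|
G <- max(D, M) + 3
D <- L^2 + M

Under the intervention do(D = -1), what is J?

do(D=-1) replaces the equation D <- L^2 + M with the constant D = -1.
G = max(D, M) + 3  [with D=-1, M=3]  = 6
J = M·G  [with M=3, G=6]  = 18

18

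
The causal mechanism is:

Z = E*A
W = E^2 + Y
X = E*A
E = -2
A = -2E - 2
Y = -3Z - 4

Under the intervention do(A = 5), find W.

do(A=5) replaces the equation A = -2E - 2 with the constant A = 5.
Z = E*A  [with E=-2, A=5]  = -10
Y = -3Z - 4  [with Z=-10]  = 26
W = E^2 + Y  [with E=-2, Y=26]  = 30

30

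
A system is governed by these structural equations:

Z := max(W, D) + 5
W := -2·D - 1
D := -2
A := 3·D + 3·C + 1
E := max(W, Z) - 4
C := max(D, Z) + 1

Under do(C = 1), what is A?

-2

Under do(C=1), the mechanism C := max(D, Z) + 1 is discarded; C is fixed at 1.
A = 3·D + 3·C + 1  [with D=-2, C=1]  = -2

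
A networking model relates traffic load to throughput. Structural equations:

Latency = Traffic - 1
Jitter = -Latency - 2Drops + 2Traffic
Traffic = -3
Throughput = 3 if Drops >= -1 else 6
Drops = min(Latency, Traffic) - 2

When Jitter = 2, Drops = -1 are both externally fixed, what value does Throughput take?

3

The joint intervention fixes Jitter = 2, Drops = -1, removing each variable's own equation.
Throughput = 3 if Drops >= -1 else 6  [with Drops=-1]  = 3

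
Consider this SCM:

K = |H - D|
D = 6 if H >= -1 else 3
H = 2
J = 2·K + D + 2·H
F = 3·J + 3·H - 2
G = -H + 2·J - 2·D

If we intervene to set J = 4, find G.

Intervening sets J = 4 and removes its equation (J = 2·K + D + 2·H).
D = 6 if H >= -1 else 3  [with H=2]  = 6
G = -H + 2·J - 2·D  [with H=2, J=4, D=6]  = -6

-6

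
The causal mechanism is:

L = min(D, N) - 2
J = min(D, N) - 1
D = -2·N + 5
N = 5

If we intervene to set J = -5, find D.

Under do(J=-5), the mechanism J = min(D, N) - 1 is discarded; J is fixed at -5.
Since D is not a descendant of the intervened variable, it is unaffected.
D = -2·N + 5  [with N=5]  = -5

-5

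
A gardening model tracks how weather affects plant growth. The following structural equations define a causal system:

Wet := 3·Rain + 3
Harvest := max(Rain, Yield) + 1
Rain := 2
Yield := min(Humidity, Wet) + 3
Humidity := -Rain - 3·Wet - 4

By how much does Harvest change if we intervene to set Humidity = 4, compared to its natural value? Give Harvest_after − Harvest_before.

5

do(Humidity=4) replaces the equation Humidity := -Rain - 3·Wet - 4 with the constant Humidity = 4.
Wet = 3·Rain + 3  [with Rain=2]  = 9
Yield = min(Humidity, Wet) + 3  [with Humidity=4, Wet=9]  = 7
Harvest = max(Rain, Yield) + 1  [with Rain=2, Yield=7]  = 8
Without intervention: Wet = 3·Rain + 3  [with Rain=2]  = 9; Humidity = -Rain - 3·Wet - 4  [with Rain=2, Wet=9]  = -33; Yield = min(Humidity, Wet) + 3  [with Humidity=-33, Wet=9]  = -30; Harvest = max(Rain, Yield) + 1  [with Rain=2, Yield=-30]  = 3.
Change = 8 − 3 = 5.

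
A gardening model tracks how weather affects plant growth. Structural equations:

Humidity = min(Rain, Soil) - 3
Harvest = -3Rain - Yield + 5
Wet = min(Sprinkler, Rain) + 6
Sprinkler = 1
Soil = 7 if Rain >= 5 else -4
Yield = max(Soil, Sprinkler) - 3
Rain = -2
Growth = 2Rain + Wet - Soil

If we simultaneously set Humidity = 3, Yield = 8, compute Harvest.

3

The joint intervention fixes Humidity = 3, Yield = 8, removing each variable's own equation.
Harvest = -3Rain - Yield + 5  [with Rain=-2, Yield=8]  = 3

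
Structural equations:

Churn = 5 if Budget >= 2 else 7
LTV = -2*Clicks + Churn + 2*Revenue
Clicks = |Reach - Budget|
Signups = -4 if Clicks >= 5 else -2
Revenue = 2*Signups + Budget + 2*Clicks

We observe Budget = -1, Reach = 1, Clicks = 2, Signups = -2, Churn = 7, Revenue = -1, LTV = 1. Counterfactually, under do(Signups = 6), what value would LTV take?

The intervention breaks the incoming arrows to Signups: Signups = -4 if Clicks >= 5 else -2 no longer applies, and Signups = 6.
Clicks = |Reach - Budget|  [with Reach=1, Budget=-1]  = 2
Churn = 5 if Budget >= 2 else 7  [with Budget=-1]  = 7
Revenue = 2*Signups + Budget + 2*Clicks  [with Signups=6, Budget=-1, Clicks=2]  = 15
LTV = -2*Clicks + Churn + 2*Revenue  [with Clicks=2, Churn=7, Revenue=15]  = 33

33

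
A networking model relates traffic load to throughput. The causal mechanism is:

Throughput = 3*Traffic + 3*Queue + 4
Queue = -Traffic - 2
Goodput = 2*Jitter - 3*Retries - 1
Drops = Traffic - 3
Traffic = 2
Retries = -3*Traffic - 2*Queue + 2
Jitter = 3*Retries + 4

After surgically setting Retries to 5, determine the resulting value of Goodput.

The intervention breaks the incoming arrows to Retries: Retries = -3*Traffic - 2*Queue + 2 no longer applies, and Retries = 5.
Jitter = 3*Retries + 4  [with Retries=5]  = 19
Goodput = 2*Jitter - 3*Retries - 1  [with Jitter=19, Retries=5]  = 22

22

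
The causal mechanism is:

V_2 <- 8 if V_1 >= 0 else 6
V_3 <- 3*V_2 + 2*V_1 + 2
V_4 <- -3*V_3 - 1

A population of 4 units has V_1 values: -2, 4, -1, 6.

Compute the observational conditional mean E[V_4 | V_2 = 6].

Conditioning on V_2=6 selects the 2 unit(s) with V_1 ∈ {-2, -1}. Their V_4 values: -49, -55. Mean = -52.

-52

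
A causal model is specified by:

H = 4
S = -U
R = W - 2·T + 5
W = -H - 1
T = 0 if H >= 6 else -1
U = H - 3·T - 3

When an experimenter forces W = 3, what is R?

10

Under do(W=3), the mechanism W = -H - 1 is discarded; W is fixed at 3.
T = 0 if H >= 6 else -1  [with H=4]  = -1
R = W - 2·T + 5  [with W=3, T=-1]  = 10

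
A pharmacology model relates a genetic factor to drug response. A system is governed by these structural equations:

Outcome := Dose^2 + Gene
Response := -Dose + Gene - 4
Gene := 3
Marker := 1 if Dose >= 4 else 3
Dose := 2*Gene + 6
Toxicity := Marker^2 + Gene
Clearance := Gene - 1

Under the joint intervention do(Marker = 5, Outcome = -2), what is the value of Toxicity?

Setting Marker = 5, Outcome = -2 by intervention discards those variables' equations.
Toxicity = Marker^2 + Gene  [with Marker=5, Gene=3]  = 28

28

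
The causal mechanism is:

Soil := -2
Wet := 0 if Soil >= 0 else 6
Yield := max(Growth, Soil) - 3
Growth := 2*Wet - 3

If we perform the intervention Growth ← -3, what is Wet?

6

Under do(Growth=-3), the mechanism Growth := 2*Wet - 3 is discarded; Growth is fixed at -3.
Since Wet is not a descendant of the intervened variable, it is unaffected.
Wet = 0 if Soil >= 0 else 6  [with Soil=-2]  = 6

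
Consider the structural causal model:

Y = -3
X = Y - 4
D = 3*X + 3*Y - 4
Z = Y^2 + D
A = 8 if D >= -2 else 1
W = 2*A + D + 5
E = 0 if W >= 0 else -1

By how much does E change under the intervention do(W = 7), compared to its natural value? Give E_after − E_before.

1

Intervening sets W = 7 and removes its equation (W = 2*A + D + 5).
E = 0 if W >= 0 else -1  [with W=7]  = 0
Without intervention: X = Y - 4  [with Y=-3]  = -7; D = 3*X + 3*Y - 4  [with X=-7, Y=-3]  = -34; A = 8 if D >= -2 else 1  [with D=-34]  = 1; W = 2*A + D + 5  [with A=1, D=-34]  = -27; E = 0 if W >= 0 else -1  [with W=-27]  = -1.
Change = 0 − (-1) = 1.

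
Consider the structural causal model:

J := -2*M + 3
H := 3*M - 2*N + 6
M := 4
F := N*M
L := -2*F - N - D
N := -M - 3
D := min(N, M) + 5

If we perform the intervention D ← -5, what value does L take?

The intervention breaks the incoming arrows to D: D := min(N, M) + 5 no longer applies, and D = -5.
N = -M - 3  [with M=4]  = -7
F = N*M  [with N=-7, M=4]  = -28
L = -2*F - N - D  [with F=-28, N=-7, D=-5]  = 68

68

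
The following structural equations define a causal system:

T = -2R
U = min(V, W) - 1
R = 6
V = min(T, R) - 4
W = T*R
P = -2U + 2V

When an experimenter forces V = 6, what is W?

-72

Under do(V=6), the mechanism V = min(T, R) - 4 is discarded; V is fixed at 6.
Since W is not a descendant of the intervened variable, it is unaffected.
T = -2R  [with R=6]  = -12
W = T*R  [with T=-12, R=6]  = -72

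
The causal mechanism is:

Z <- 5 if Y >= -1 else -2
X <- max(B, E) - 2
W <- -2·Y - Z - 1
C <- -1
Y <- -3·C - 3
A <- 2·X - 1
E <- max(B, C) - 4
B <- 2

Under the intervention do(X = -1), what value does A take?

-3

Under do(X=-1), the mechanism X <- max(B, E) - 2 is discarded; X is fixed at -1.
A = 2·X - 1  [with X=-1]  = -3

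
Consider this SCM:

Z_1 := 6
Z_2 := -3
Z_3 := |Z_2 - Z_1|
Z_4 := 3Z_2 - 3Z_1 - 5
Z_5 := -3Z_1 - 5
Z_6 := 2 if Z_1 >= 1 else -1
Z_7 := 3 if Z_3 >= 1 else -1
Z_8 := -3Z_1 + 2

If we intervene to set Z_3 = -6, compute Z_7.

-1

The intervention breaks the incoming arrows to Z_3: Z_3 := |Z_2 - Z_1| no longer applies, and Z_3 = -6.
Z_7 = 3 if Z_3 >= 1 else -1  [with Z_3=-6]  = -1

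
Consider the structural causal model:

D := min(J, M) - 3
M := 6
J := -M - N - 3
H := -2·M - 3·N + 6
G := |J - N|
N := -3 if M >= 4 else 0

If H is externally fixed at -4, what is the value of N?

-3

Under do(H=-4), the mechanism H := -2·M - 3·N + 6 is discarded; H is fixed at -4.
Since N is not a descendant of the intervened variable, it is unaffected.
N = -3 if M >= 4 else 0  [with M=6]  = -3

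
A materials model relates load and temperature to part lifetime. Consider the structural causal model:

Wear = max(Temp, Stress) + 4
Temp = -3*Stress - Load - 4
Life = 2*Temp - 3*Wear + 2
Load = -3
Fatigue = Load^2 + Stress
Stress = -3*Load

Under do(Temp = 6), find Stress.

Under do(Temp=6), the mechanism Temp = -3*Stress - Load - 4 is discarded; Temp is fixed at 6.
Since Stress is not a descendant of the intervened variable, it is unaffected.
Stress = -3*Load  [with Load=-3]  = 9

9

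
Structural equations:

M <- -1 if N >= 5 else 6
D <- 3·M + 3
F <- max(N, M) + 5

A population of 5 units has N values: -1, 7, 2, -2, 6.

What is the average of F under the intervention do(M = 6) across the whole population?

do(M=6) breaks M's dependence on N. With M=6 fixed, F across the units is 11, 12, 11, 11, 11, mean 11.2.

11.2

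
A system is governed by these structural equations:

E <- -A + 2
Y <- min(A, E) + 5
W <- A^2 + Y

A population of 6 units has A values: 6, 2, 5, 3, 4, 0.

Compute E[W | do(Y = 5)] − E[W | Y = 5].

Under do(Y=5), Y's equation is replaced by Y=5 for every unit. Per-unit W: 41, 9, 30, 14, 21, 5. Mean = 20.
E[W|Y=5] averages over only the 2 units with Y=5 (A = 2, 0): W = 9, 5, mean 7.
Difference = 20 − 7 = 13.

13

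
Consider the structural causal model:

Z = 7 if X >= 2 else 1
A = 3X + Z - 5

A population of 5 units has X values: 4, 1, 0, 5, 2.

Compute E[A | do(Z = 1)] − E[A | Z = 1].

5.7

do(Z=1) breaks Z's dependence on X. With Z=1 fixed, A across the units is 8, -1, -4, 11, 2, mean 3.2.
Observing Z=1 restricts to units where Z's equation naturally yields 1: X ∈ {1, 0}. In that subpopulation A = -1, -4, mean -2.5.
Difference = 3.2 − (-2.5) = 5.7.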